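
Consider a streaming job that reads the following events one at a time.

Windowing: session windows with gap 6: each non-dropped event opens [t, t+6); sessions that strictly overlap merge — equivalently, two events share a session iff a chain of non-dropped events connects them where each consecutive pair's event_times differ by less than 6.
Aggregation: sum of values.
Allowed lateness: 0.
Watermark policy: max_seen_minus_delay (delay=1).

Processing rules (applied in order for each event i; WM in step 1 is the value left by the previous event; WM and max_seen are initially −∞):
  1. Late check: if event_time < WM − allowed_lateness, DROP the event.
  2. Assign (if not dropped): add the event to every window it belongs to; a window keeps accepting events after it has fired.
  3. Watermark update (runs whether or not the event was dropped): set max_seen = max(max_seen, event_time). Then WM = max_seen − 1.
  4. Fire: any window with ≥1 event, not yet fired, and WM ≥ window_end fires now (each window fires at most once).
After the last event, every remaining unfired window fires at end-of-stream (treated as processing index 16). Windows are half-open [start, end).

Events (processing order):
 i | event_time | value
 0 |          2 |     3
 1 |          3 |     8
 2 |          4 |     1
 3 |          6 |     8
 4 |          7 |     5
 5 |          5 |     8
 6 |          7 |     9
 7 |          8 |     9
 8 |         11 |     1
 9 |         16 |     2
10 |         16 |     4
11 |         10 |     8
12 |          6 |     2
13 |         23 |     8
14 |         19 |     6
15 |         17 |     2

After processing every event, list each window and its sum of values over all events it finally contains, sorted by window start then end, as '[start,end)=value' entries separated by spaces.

[2,22)=50 [23,29)=8

i=0 t=2 v=3: → [2,8); WM=1
i=1 t=3 v=8: → [2,9); WM=2
i=2 t=4 v=1: → [2,10); WM=3
i=3 t=6 v=8: → [2,12); WM=5
i=4 t=7 v=5: → [2,13); WM=6
i=5 t=5 v=8: DROP (t<6-0); WM=6
i=6 t=7 v=9: → [2,13); WM=6
i=7 t=8 v=9: → [2,14); WM=7
i=8 t=11 v=1: → [2,17); WM=10
i=9 t=16 v=2: → [2,22); WM=15
i=10 t=16 v=4: → [2,22); WM=15
i=11 t=10 v=8: DROP (t<15-0); WM=15
i=12 t=6 v=2: DROP (t<15-0); WM=15
i=13 t=23 v=8: → [23,29); WM=22
i=14 t=19 v=6: DROP (t<22-0); WM=22
i=15 t=17 v=2: DROP (t<22-0); WM=22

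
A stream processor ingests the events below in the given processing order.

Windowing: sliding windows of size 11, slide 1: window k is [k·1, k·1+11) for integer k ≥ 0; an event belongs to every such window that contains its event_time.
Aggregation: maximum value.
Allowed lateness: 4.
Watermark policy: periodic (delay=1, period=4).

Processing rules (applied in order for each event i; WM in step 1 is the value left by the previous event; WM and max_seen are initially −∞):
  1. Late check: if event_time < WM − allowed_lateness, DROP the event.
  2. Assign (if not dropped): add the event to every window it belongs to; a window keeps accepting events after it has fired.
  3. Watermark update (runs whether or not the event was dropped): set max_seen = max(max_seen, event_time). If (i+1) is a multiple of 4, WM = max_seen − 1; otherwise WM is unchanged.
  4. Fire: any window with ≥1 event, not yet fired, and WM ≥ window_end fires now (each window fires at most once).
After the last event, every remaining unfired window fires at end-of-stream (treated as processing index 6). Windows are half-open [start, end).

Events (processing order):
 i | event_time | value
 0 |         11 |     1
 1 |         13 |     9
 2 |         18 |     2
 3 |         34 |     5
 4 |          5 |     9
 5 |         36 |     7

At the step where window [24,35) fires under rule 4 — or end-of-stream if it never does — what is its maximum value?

5

i=0 t=11 v=1: → [11,22),[10,21),[9,20),[8,19),[7,18),[6,17),[5,16),[4,15),[3,14),[2,13),[1,12); WM=−∞
i=1 t=13 v=9: → [13,24),[12,23),[11,22),[10,21),[9,20),[8,19),[7,18),[6,17),[5,16),[4,15),[3,14); WM=−∞
i=2 t=18 v=2: → [18,29),[17,28),[16,27),[15,26),[14,25),[13,24),[12,23),[11,22),[10,21),[9,20),[8,19); WM=−∞
i=3 t=34 v=5: → [34,45),[33,44),[32,43),[31,42),[30,41),[29,40),[28,39),[27,38),[26,37),[25,36),[24,35); WM=33; [1,12) fires=1 [2,13) fires=1 [3,14) fires=9 [4,15) fires=9 [5,16) fires=9 [6,17) fires=9 [7,18) fires=9 [8,19) fires=9 [9,20) fires=9 [10,21) fires=9 [11,22) fires=9 [12,23) fires=9 [13,24) fires=9 [14,25) fires=2 [15,26) fires=2 [16,27) fires=2 [17,28) fires=2 [18,29) fires=2
i=4 t=5 v=9: DROP (t<33-4); WM=33
i=5 t=36 v=7: → [36,47),[35,46),[34,45),[33,44),[32,43),[31,42),[30,41),[29,40),[28,39),[27,38),[26,37); WM=33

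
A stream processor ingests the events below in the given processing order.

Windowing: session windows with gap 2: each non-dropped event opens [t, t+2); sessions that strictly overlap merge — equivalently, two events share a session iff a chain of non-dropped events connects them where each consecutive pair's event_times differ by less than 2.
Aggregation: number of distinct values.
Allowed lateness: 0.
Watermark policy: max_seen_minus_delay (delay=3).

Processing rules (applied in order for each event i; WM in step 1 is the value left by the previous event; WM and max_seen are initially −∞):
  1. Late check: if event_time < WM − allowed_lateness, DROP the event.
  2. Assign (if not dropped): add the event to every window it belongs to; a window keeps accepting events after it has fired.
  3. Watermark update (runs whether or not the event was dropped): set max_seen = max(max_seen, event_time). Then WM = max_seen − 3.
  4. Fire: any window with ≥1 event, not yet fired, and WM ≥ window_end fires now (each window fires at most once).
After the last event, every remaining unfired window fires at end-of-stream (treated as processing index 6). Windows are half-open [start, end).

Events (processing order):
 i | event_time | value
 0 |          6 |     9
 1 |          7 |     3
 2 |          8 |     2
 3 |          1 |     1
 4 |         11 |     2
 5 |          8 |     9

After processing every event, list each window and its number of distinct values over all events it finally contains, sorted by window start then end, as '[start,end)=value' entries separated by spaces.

[6,10)=3 [11,13)=1

i=0 t=6 v=9: → [6,8); WM=3
i=1 t=7 v=3: → [6,9); WM=4
i=2 t=8 v=2: → [6,10); WM=5
i=3 t=1 v=1: DROP (t<5-0); WM=5
i=4 t=11 v=2: → [11,13); WM=8
i=5 t=8 v=9: → [6,10); WM=8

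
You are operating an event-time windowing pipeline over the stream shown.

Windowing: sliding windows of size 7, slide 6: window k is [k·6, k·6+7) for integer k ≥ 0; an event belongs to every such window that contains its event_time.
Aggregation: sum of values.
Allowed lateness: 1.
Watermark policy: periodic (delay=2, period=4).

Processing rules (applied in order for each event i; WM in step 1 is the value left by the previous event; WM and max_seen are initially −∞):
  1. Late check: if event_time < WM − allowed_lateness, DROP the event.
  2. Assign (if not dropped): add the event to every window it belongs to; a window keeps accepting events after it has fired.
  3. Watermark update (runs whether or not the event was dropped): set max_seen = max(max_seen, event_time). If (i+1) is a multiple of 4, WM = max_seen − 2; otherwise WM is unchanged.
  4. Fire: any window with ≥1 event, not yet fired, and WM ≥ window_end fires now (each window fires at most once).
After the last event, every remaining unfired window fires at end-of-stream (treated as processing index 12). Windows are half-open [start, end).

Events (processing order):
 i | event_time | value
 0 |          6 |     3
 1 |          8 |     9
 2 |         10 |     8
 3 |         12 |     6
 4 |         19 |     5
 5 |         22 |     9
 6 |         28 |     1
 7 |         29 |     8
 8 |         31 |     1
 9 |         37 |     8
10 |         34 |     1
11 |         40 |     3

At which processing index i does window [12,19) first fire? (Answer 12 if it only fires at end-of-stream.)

7

i=0 t=6 v=3: → [6,13),[0,7); WM=−∞
i=1 t=8 v=9: → [6,13); WM=−∞
i=2 t=10 v=8: → [6,13); WM=−∞
i=3 t=12 v=6: → [12,19),[6,13); WM=10; [0,7) fires=3
i=4 t=19 v=5: → [18,25); WM=10
i=5 t=22 v=9: → [18,25); WM=10
i=6 t=28 v=1: → [24,31); WM=10
i=7 t=29 v=8: → [24,31); WM=27; [6,13) fires=26 [12,19) fires=6 [18,25) fires=14
i=8 t=31 v=1: → [30,37); WM=27
i=9 t=37 v=8: → [36,43); WM=27
i=10 t=34 v=1: → [30,37); WM=27
i=11 t=40 v=3: → [36,43); WM=38; [24,31) fires=9 [30,37) fires=2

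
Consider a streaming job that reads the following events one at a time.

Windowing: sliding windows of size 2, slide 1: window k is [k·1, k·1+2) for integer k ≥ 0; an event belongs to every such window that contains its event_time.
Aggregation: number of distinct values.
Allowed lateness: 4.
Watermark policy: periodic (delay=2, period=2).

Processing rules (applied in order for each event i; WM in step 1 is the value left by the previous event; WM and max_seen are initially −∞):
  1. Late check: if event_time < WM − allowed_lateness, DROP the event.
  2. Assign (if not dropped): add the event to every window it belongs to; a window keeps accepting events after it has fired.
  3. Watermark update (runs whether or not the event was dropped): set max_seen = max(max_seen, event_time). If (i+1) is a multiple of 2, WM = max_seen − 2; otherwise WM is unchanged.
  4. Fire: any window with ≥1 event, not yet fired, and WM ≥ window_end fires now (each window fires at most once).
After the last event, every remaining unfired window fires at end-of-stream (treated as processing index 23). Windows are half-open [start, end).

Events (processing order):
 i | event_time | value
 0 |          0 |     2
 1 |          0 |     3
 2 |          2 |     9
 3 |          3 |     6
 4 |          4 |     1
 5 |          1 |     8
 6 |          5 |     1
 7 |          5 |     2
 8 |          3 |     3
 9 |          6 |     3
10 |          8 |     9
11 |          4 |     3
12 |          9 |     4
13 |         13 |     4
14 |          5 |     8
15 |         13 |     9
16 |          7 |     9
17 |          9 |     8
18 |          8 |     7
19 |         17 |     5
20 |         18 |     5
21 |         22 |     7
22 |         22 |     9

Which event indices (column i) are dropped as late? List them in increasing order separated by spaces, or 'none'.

14

i=0 t=0 v=2: → [0,2); WM=−∞
i=1 t=0 v=3: → [0,2); WM=-2
i=2 t=2 v=9: → [2,4),[1,3); WM=-2
i=3 t=3 v=6: → [3,5),[2,4); WM=1
i=4 t=4 v=1: → [4,6),[3,5); WM=1
i=5 t=1 v=8: → [1,3),[0,2); WM=2; [0,2) fires=3
i=6 t=5 v=1: → [5,7),[4,6); WM=2
i=7 t=5 v=2: → [5,7),[4,6); WM=3; [1,3) fires=2
i=8 t=3 v=3: → [3,5),[2,4); WM=3
i=9 t=6 v=3: → [6,8),[5,7); WM=4; [2,4) fires=3
i=10 t=8 v=9: → [8,10),[7,9); WM=4
i=11 t=4 v=3: → [4,6),[3,5); WM=6; [3,5) fires=3 [4,6) fires=3
i=12 t=9 v=4: → [9,11),[8,10); WM=6
i=13 t=13 v=4: → [13,15),[12,14); WM=11; [5,7) fires=3 [6,8) fires=1 [7,9) fires=1 [8,10) fires=2 [9,11) fires=1
i=14 t=5 v=8: DROP (t<11-4); WM=11
i=15 t=13 v=9: → [13,15),[12,14); WM=11
i=16 t=7 v=9: → [7,9),[6,8); WM=11
i=17 t=9 v=8: → [9,11),[8,10); WM=11
i=18 t=8 v=7: → [8,10),[7,9); WM=11
i=19 t=17 v=5: → [17,19),[16,18); WM=15; [12,14) fires=2 [13,15) fires=2
i=20 t=18 v=5: → [18,20),[17,19); WM=15
i=21 t=22 v=7: → [22,24),[21,23); WM=20; [16,18) fires=1 [17,19) fires=1 [18,20) fires=1
i=22 t=22 v=9: → [22,24),[21,23); WM=20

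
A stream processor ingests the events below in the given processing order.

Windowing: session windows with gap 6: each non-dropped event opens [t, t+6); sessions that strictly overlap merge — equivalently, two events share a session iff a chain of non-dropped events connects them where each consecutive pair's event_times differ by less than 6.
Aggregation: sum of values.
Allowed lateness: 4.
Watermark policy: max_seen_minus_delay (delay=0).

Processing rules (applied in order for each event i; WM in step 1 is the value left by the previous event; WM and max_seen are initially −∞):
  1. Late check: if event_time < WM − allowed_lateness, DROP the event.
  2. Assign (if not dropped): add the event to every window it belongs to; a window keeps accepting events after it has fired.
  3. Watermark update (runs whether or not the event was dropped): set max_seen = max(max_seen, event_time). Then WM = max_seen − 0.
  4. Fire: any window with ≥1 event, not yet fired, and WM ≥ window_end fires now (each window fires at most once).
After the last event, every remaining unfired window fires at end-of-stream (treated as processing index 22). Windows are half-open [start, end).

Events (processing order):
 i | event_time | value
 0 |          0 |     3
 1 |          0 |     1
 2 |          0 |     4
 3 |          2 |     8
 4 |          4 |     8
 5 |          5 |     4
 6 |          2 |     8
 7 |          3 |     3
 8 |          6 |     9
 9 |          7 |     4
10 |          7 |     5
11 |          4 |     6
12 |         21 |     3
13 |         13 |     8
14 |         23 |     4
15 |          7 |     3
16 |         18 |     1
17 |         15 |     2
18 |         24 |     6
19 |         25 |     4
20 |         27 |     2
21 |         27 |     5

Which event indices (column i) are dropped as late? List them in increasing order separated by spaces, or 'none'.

i=0 t=0 v=3: → [0,6); WM=0
i=1 t=0 v=1: → [0,6); WM=0
i=2 t=0 v=4: → [0,6); WM=0
i=3 t=2 v=8: → [0,8); WM=2
i=4 t=4 v=8: → [0,10); WM=4
i=5 t=5 v=4: → [0,11); WM=5
i=6 t=2 v=8: → [0,11); WM=5
i=7 t=3 v=3: → [0,11); WM=5
i=8 t=6 v=9: → [0,12); WM=6
i=9 t=7 v=4: → [0,13); WM=7
i=10 t=7 v=5: → [0,13); WM=7
i=11 t=4 v=6: → [0,13); WM=7
i=12 t=21 v=3: → [21,27); WM=21
i=13 t=13 v=8: DROP (t<21-4); WM=21
i=14 t=23 v=4: → [21,29); WM=23
i=15 t=7 v=3: DROP (t<23-4); WM=23
i=16 t=18 v=1: DROP (t<23-4); WM=23
i=17 t=15 v=2: DROP (t<23-4); WM=23
i=18 t=24 v=6: → [21,30); WM=24
i=19 t=25 v=4: → [21,31); WM=25
i=20 t=27 v=2: → [21,33); WM=27
i=21 t=27 v=5: → [21,33); WM=27

13 15 16 17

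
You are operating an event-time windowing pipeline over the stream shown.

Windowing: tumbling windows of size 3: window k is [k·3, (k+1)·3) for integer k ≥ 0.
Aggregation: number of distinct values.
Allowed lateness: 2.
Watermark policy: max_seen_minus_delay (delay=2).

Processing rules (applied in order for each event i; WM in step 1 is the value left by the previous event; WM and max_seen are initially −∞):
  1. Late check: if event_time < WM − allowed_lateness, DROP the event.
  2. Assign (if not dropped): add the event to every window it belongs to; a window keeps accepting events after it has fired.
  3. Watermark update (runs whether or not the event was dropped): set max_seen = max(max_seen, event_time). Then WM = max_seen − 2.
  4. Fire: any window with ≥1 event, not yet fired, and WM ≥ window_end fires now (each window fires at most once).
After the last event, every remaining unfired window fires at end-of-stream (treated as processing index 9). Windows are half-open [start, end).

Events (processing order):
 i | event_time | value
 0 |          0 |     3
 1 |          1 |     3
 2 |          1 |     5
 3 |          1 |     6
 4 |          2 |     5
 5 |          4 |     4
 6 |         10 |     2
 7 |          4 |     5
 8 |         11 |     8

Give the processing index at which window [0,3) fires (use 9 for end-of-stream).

6

i=0 t=0 v=3: → [0,3); WM=-2
i=1 t=1 v=3: → [0,3); WM=-1
i=2 t=1 v=5: → [0,3); WM=-1
i=3 t=1 v=6: → [0,3); WM=-1
i=4 t=2 v=5: → [0,3); WM=0
i=5 t=4 v=4: → [3,6); WM=2
i=6 t=10 v=2: → [9,12); WM=8; [0,3) fires=3 [3,6) fires=1
i=7 t=4 v=5: DROP (t<8-2); WM=8
i=8 t=11 v=8: → [9,12); WM=9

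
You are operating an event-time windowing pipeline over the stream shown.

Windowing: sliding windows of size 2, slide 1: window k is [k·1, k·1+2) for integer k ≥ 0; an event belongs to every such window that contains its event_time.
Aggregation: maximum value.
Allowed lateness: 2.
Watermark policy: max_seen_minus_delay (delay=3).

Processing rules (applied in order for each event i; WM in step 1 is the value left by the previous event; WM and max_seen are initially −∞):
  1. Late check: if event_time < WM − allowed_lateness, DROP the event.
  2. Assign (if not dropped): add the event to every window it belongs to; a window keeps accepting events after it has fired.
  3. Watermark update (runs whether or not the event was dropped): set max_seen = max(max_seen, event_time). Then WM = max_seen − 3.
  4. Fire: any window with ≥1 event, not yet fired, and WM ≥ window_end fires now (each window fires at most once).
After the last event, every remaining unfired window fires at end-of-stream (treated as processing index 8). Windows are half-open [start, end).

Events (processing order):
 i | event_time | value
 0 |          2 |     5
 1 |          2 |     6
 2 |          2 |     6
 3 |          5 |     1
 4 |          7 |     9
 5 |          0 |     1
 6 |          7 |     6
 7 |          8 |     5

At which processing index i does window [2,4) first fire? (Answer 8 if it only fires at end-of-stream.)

i=0 t=2 v=5: → [2,4),[1,3); WM=-1
i=1 t=2 v=6: → [2,4),[1,3); WM=-1
i=2 t=2 v=6: → [2,4),[1,3); WM=-1
i=3 t=5 v=1: → [5,7),[4,6); WM=2
i=4 t=7 v=9: → [7,9),[6,8); WM=4; [1,3) fires=6 [2,4) fires=6
i=5 t=0 v=1: DROP (t<4-2); WM=4
i=6 t=7 v=6: → [7,9),[6,8); WM=4
i=7 t=8 v=5: → [8,10),[7,9); WM=5

4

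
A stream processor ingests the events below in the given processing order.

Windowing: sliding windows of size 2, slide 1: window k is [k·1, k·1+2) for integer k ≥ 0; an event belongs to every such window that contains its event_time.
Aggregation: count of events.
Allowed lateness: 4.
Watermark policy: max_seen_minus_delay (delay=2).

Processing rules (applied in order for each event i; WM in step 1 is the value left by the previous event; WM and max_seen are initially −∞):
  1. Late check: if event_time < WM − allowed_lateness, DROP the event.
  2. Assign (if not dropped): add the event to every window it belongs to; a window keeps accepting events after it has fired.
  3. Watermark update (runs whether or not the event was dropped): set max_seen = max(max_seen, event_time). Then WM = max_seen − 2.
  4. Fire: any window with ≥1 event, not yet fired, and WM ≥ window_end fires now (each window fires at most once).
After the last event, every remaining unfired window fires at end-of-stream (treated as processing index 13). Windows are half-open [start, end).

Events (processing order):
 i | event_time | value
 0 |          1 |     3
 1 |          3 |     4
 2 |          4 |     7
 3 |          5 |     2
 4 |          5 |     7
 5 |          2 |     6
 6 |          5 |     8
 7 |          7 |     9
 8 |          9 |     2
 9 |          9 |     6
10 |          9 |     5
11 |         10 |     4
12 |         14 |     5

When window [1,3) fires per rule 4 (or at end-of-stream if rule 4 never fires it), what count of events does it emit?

1

i=0 t=1 v=3: → [1,3),[0,2); WM=-1
i=1 t=3 v=4: → [3,5),[2,4); WM=1
i=2 t=4 v=7: → [4,6),[3,5); WM=2; [0,2) fires=1
i=3 t=5 v=2: → [5,7),[4,6); WM=3; [1,3) fires=1
i=4 t=5 v=7: → [5,7),[4,6); WM=3
i=5 t=2 v=6: → [2,4),[1,3); WM=3
i=6 t=5 v=8: → [5,7),[4,6); WM=3
i=7 t=7 v=9: → [7,9),[6,8); WM=5; [2,4) fires=2 [3,5) fires=2
i=8 t=9 v=2: → [9,11),[8,10); WM=7; [4,6) fires=4 [5,7) fires=3
i=9 t=9 v=6: → [9,11),[8,10); WM=7
i=10 t=9 v=5: → [9,11),[8,10); WM=7
i=11 t=10 v=4: → [10,12),[9,11); WM=8; [6,8) fires=1
i=12 t=14 v=5: → [14,16),[13,15); WM=12; [7,9) fires=1 [8,10) fires=3 [9,11) fires=4 [10,12) fires=1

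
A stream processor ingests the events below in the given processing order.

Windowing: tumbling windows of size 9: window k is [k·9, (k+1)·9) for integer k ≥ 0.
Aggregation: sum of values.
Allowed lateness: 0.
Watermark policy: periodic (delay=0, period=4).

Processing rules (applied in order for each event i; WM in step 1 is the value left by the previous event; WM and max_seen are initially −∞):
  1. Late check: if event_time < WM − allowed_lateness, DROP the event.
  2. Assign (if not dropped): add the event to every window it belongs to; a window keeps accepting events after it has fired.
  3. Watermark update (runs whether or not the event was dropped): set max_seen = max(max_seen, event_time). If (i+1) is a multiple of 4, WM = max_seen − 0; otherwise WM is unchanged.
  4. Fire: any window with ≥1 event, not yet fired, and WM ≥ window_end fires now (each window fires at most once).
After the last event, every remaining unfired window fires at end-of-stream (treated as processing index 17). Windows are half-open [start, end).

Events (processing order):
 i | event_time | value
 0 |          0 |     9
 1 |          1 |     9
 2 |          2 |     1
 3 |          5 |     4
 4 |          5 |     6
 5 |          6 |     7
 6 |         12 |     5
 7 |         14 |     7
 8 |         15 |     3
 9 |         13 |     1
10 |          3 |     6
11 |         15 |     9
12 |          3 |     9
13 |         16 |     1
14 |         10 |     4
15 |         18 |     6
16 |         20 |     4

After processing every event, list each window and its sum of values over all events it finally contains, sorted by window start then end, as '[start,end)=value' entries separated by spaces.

[0,9)=36 [9,18)=25 [18,27)=10

i=0 t=0 v=9: → [0,9); WM=−∞
i=1 t=1 v=9: → [0,9); WM=−∞
i=2 t=2 v=1: → [0,9); WM=−∞
i=3 t=5 v=4: → [0,9); WM=5
i=4 t=5 v=6: → [0,9); WM=5
i=5 t=6 v=7: → [0,9); WM=5
i=6 t=12 v=5: → [9,18); WM=5
i=7 t=14 v=7: → [9,18); WM=14; [0,9) fires=36
i=8 t=15 v=3: → [9,18); WM=14
i=9 t=13 v=1: DROP (t<14-0); WM=14
i=10 t=3 v=6: DROP (t<14-0); WM=14
i=11 t=15 v=9: → [9,18); WM=15
i=12 t=3 v=9: DROP (t<15-0); WM=15
i=13 t=16 v=1: → [9,18); WM=15
i=14 t=10 v=4: DROP (t<15-0); WM=15
i=15 t=18 v=6: → [18,27); WM=18; [9,18) fires=25
i=16 t=20 v=4: → [18,27); WM=18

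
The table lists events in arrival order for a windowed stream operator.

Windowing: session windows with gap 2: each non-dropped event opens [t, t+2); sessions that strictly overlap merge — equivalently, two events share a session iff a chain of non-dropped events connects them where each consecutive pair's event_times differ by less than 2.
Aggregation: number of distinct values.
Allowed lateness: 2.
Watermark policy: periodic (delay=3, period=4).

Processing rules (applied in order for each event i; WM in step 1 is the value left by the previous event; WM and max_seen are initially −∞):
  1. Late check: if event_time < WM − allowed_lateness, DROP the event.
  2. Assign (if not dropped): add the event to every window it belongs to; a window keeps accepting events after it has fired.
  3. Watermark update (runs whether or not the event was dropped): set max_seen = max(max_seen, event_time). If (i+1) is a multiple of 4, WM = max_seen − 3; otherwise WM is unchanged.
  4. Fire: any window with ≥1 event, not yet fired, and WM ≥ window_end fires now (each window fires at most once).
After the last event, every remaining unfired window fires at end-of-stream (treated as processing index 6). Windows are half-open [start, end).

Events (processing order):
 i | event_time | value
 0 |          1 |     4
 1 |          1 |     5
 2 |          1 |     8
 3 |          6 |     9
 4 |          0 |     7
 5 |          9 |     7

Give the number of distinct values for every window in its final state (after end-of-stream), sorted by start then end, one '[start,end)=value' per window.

i=0 t=1 v=4: → [1,3); WM=−∞
i=1 t=1 v=5: → [1,3); WM=−∞
i=2 t=1 v=8: → [1,3); WM=−∞
i=3 t=6 v=9: → [6,8); WM=3
i=4 t=0 v=7: DROP (t<3-2); WM=3
i=5 t=9 v=7: → [9,11); WM=3

[1,3)=3 [6,8)=1 [9,11)=1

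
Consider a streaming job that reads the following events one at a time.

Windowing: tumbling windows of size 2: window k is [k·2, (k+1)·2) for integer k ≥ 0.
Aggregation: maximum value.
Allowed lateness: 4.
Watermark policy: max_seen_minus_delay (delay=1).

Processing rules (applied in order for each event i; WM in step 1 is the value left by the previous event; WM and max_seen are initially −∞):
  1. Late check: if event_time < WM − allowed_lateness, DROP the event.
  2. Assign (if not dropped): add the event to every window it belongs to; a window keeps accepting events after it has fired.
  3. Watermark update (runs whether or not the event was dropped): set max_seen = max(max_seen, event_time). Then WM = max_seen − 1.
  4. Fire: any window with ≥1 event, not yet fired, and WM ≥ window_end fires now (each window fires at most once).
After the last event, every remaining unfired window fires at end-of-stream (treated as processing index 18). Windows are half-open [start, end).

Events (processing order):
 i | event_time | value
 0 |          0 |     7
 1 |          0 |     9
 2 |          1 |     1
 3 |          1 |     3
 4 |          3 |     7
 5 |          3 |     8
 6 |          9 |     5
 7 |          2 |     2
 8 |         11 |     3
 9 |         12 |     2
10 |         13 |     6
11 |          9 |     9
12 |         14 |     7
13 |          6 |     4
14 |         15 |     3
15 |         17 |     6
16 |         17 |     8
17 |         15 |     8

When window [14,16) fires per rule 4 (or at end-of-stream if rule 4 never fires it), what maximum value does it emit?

i=0 t=0 v=7: → [0,2); WM=-1
i=1 t=0 v=9: → [0,2); WM=-1
i=2 t=1 v=1: → [0,2); WM=0
i=3 t=1 v=3: → [0,2); WM=0
i=4 t=3 v=7: → [2,4); WM=2; [0,2) fires=9
i=5 t=3 v=8: → [2,4); WM=2
i=6 t=9 v=5: → [8,10); WM=8; [2,4) fires=8
i=7 t=2 v=2: DROP (t<8-4); WM=8
i=8 t=11 v=3: → [10,12); WM=10; [8,10) fires=5
i=9 t=12 v=2: → [12,14); WM=11
i=10 t=13 v=6: → [12,14); WM=12; [10,12) fires=3
i=11 t=9 v=9: → [8,10); WM=12
i=12 t=14 v=7: → [14,16); WM=13
i=13 t=6 v=4: DROP (t<13-4); WM=13
i=14 t=15 v=3: → [14,16); WM=14; [12,14) fires=6
i=15 t=17 v=6: → [16,18); WM=16; [14,16) fires=7
i=16 t=17 v=8: → [16,18); WM=16
i=17 t=15 v=8: → [14,16); WM=16

7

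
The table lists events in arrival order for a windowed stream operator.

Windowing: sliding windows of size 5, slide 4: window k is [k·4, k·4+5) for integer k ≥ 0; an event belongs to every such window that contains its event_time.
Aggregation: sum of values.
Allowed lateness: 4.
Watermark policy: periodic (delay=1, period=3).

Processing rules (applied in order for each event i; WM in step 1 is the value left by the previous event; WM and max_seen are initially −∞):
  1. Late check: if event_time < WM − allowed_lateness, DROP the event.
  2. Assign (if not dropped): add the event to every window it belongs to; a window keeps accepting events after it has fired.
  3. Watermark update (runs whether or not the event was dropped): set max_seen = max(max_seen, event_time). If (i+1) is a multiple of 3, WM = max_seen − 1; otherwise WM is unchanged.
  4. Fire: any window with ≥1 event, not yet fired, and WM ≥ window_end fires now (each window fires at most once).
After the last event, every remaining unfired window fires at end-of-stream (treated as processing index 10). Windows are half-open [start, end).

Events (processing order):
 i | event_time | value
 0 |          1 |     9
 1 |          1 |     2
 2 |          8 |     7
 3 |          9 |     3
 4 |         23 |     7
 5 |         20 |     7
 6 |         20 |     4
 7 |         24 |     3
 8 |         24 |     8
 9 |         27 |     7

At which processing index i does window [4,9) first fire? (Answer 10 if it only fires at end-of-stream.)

5

i=0 t=1 v=9: → [0,5); WM=−∞
i=1 t=1 v=2: → [0,5); WM=−∞
i=2 t=8 v=7: → [8,13),[4,9); WM=7; [0,5) fires=11
i=3 t=9 v=3: → [8,13); WM=7
i=4 t=23 v=7: → [20,25); WM=7
i=5 t=20 v=7: → [20,25),[16,21); WM=22; [4,9) fires=7 [8,13) fires=10 [16,21) fires=7
i=6 t=20 v=4: → [20,25),[16,21); WM=22
i=7 t=24 v=3: → [24,29),[20,25); WM=22
i=8 t=24 v=8: → [24,29),[20,25); WM=23
i=9 t=27 v=7: → [24,29); WM=23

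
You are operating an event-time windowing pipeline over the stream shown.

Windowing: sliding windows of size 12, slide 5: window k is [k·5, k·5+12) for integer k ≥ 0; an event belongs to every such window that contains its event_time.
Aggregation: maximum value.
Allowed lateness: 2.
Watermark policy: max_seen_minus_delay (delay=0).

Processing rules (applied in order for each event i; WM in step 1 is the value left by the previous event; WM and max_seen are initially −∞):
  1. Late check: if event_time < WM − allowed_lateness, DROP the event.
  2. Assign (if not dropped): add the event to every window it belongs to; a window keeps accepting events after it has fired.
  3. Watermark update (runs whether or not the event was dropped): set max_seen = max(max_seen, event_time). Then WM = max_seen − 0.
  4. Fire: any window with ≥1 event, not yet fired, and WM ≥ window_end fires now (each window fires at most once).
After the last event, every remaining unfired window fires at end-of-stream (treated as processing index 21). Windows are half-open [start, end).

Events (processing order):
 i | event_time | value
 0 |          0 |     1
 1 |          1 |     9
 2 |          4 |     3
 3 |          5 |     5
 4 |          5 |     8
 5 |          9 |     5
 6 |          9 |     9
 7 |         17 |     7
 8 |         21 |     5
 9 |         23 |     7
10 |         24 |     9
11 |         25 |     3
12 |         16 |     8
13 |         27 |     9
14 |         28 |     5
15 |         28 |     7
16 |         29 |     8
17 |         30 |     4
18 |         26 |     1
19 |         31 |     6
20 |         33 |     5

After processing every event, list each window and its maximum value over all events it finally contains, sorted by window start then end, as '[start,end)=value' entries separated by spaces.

i=0 t=0 v=1: → [0,12); WM=0
i=1 t=1 v=9: → [0,12); WM=1
i=2 t=4 v=3: → [0,12); WM=4
i=3 t=5 v=5: → [5,17),[0,12); WM=5
i=4 t=5 v=8: → [5,17),[0,12); WM=5
i=5 t=9 v=5: → [5,17),[0,12); WM=9
i=6 t=9 v=9: → [5,17),[0,12); WM=9
i=7 t=17 v=7: → [15,27),[10,22); WM=17; [0,12) fires=9 [5,17) fires=9
i=8 t=21 v=5: → [20,32),[15,27),[10,22); WM=21
i=9 t=23 v=7: → [20,32),[15,27); WM=23; [10,22) fires=7
i=10 t=24 v=9: → [20,32),[15,27); WM=24
i=11 t=25 v=3: → [25,37),[20,32),[15,27); WM=25
i=12 t=16 v=8: DROP (t<25-2); WM=25
i=13 t=27 v=9: → [25,37),[20,32); WM=27; [15,27) fires=9
i=14 t=28 v=5: → [25,37),[20,32); WM=28
i=15 t=28 v=7: → [25,37),[20,32); WM=28
i=16 t=29 v=8: → [25,37),[20,32); WM=29
i=17 t=30 v=4: → [30,42),[25,37),[20,32); WM=30
i=18 t=26 v=1: DROP (t<30-2); WM=30
i=19 t=31 v=6: → [30,42),[25,37),[20,32); WM=31
i=20 t=33 v=5: → [30,42),[25,37); WM=33; [20,32) fires=9

[0,12)=9 [5,17)=9 [10,22)=7 [15,27)=9 [20,32)=9 [25,37)=9 [30,42)=6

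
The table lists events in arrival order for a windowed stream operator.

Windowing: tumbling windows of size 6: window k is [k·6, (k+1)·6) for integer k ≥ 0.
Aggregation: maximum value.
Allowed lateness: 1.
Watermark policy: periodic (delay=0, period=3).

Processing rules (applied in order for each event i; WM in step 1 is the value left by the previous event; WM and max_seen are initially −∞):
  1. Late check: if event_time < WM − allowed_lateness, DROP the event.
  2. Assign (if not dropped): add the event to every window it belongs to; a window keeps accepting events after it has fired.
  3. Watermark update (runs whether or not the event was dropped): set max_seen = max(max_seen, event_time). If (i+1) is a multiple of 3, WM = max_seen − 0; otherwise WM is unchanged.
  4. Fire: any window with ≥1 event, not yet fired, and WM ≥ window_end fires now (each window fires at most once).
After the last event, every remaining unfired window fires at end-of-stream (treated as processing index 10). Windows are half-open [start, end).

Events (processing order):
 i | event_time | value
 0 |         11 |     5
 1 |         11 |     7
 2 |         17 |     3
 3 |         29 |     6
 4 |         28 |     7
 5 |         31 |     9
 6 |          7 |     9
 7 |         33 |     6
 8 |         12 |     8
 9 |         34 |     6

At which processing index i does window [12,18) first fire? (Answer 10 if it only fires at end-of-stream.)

5

i=0 t=11 v=5: → [6,12); WM=−∞
i=1 t=11 v=7: → [6,12); WM=−∞
i=2 t=17 v=3: → [12,18); WM=17; [6,12) fires=7
i=3 t=29 v=6: → [24,30); WM=17
i=4 t=28 v=7: → [24,30); WM=17
i=5 t=31 v=9: → [30,36); WM=31; [12,18) fires=3 [24,30) fires=7
i=6 t=7 v=9: DROP (t<31-1); WM=31
i=7 t=33 v=6: → [30,36); WM=31
i=8 t=12 v=8: DROP (t<31-1); WM=33
i=9 t=34 v=6: → [30,36); WM=33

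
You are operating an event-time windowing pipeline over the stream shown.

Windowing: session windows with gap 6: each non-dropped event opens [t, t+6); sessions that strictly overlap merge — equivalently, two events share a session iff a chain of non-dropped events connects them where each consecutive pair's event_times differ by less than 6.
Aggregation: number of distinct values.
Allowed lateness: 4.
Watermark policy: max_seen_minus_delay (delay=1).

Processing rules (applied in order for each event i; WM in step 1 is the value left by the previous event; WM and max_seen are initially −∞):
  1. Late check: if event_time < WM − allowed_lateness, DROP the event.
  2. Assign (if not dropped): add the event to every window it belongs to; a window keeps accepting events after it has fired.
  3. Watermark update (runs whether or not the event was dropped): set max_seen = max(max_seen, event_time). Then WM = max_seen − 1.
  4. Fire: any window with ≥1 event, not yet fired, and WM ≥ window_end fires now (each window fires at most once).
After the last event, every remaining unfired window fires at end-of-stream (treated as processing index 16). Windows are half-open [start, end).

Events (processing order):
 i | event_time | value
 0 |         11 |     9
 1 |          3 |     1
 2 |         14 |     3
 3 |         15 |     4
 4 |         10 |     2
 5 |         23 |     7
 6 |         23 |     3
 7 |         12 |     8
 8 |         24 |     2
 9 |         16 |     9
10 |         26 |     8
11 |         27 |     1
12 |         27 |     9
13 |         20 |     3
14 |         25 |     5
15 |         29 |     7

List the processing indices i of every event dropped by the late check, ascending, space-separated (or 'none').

i=0 t=11 v=9: → [11,17); WM=10
i=1 t=3 v=1: DROP (t<10-4); WM=10
i=2 t=14 v=3: → [11,20); WM=13
i=3 t=15 v=4: → [11,21); WM=14
i=4 t=10 v=2: → [10,21); WM=14
i=5 t=23 v=7: → [23,29); WM=22
i=6 t=23 v=3: → [23,29); WM=22
i=7 t=12 v=8: DROP (t<22-4); WM=22
i=8 t=24 v=2: → [23,30); WM=23
i=9 t=16 v=9: DROP (t<23-4); WM=23
i=10 t=26 v=8: → [23,32); WM=25
i=11 t=27 v=1: → [23,33); WM=26
i=12 t=27 v=9: → [23,33); WM=26
i=13 t=20 v=3: DROP (t<26-4); WM=26
i=14 t=25 v=5: → [23,33); WM=26
i=15 t=29 v=7: → [23,35); WM=28

1 7 9 13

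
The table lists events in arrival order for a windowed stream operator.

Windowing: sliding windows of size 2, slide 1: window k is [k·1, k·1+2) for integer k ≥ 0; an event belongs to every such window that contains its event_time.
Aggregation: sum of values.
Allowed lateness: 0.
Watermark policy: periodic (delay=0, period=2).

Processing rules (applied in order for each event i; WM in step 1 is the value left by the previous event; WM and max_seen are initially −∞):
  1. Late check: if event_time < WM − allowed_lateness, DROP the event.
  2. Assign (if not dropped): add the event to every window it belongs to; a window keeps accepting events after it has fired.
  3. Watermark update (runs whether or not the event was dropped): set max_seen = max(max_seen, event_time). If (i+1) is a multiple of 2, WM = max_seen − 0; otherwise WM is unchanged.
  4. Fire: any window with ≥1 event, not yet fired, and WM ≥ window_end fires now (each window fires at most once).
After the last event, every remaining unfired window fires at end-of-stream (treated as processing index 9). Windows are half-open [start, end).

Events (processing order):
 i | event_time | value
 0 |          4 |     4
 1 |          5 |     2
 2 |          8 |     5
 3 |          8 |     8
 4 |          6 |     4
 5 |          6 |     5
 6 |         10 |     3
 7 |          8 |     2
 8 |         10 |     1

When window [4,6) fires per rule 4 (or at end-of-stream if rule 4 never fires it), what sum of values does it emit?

6

i=0 t=4 v=4: → [4,6),[3,5); WM=−∞
i=1 t=5 v=2: → [5,7),[4,6); WM=5; [3,5) fires=4
i=2 t=8 v=5: → [8,10),[7,9); WM=5
i=3 t=8 v=8: → [8,10),[7,9); WM=8; [4,6) fires=6 [5,7) fires=2
i=4 t=6 v=4: DROP (t<8-0); WM=8
i=5 t=6 v=5: DROP (t<8-0); WM=8
i=6 t=10 v=3: → [10,12),[9,11); WM=8
i=7 t=8 v=2: → [8,10),[7,9); WM=10; [7,9) fires=15 [8,10) fires=15
i=8 t=10 v=1: → [10,12),[9,11); WM=10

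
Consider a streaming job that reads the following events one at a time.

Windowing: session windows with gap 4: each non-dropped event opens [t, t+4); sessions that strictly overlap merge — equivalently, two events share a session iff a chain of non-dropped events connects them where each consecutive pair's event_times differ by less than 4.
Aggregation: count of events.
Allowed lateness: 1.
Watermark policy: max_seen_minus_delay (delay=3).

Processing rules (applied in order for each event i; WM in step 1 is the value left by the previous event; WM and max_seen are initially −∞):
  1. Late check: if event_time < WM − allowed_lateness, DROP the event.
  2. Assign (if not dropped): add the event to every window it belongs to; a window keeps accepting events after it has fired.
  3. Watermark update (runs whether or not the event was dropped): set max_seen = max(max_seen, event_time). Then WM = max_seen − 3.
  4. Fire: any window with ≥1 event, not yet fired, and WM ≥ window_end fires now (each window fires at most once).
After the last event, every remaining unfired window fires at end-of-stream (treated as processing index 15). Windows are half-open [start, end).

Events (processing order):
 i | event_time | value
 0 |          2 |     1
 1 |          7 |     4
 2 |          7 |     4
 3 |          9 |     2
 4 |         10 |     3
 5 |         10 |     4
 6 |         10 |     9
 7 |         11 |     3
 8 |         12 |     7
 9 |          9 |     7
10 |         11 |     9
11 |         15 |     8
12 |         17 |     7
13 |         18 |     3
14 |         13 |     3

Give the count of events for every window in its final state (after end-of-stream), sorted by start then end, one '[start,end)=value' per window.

i=0 t=2 v=1: → [2,6); WM=-1
i=1 t=7 v=4: → [7,11); WM=4
i=2 t=7 v=4: → [7,11); WM=4
i=3 t=9 v=2: → [7,13); WM=6
i=4 t=10 v=3: → [7,14); WM=7
i=5 t=10 v=4: → [7,14); WM=7
i=6 t=10 v=9: → [7,14); WM=7
i=7 t=11 v=3: → [7,15); WM=8
i=8 t=12 v=7: → [7,16); WM=9
i=9 t=9 v=7: → [7,16); WM=9
i=10 t=11 v=9: → [7,16); WM=9
i=11 t=15 v=8: → [7,19); WM=12
i=12 t=17 v=7: → [7,21); WM=14
i=13 t=18 v=3: → [7,22); WM=15
i=14 t=13 v=3: DROP (t<15-1); WM=15

[2,6)=1 [7,22)=13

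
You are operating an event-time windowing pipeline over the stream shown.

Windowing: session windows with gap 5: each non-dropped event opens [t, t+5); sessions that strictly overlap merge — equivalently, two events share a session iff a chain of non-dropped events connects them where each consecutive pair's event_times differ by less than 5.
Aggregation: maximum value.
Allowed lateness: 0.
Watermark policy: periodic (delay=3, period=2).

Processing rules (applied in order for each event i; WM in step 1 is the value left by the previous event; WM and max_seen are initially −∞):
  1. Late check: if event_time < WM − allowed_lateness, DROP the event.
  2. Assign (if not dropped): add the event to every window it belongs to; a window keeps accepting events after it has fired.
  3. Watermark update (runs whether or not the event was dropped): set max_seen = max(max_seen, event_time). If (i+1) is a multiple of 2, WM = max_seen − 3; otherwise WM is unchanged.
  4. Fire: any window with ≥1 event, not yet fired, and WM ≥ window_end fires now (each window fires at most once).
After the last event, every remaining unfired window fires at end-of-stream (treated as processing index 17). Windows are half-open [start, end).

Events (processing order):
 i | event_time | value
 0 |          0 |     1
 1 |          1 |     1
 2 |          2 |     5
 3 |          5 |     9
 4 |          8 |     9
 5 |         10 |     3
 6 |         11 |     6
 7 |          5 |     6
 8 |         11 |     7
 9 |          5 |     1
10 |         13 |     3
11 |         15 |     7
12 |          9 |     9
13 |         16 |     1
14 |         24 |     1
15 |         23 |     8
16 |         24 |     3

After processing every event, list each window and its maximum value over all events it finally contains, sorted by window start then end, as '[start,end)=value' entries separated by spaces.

[0,21)=9 [23,29)=8

i=0 t=0 v=1: → [0,5); WM=−∞
i=1 t=1 v=1: → [0,6); WM=-2
i=2 t=2 v=5: → [0,7); WM=-2
i=3 t=5 v=9: → [0,10); WM=2
i=4 t=8 v=9: → [0,13); WM=2
i=5 t=10 v=3: → [0,15); WM=7
i=6 t=11 v=6: → [0,16); WM=7
i=7 t=5 v=6: DROP (t<7-0); WM=8
i=8 t=11 v=7: → [0,16); WM=8
i=9 t=5 v=1: DROP (t<8-0); WM=8
i=10 t=13 v=3: → [0,18); WM=8
i=11 t=15 v=7: → [0,20); WM=12
i=12 t=9 v=9: DROP (t<12-0); WM=12
i=13 t=16 v=1: → [0,21); WM=13
i=14 t=24 v=1: → [24,29); WM=13
i=15 t=23 v=8: → [23,29); WM=21
i=16 t=24 v=3: → [23,29); WM=21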